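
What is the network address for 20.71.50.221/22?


IP:   00010100.01000111.00110010.11011101
Mask: 11111111.11111111.11111100.00000000
AND operation:
Net:  00010100.01000111.00110000.00000000
Network: 20.71.48.0/22


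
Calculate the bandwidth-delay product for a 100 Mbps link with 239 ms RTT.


BDP = bandwidth * RTT
= 100 Mbps * 239 ms
= 100 * 1e6 * 239 / 1000 bits
= 23900000 bits
= 2987500 bytes
= 2917.4805 KB
BDP = 23900000 bits (2987500 bytes)


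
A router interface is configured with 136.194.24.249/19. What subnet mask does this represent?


/19 means 19 network bits, 13 host bits
Binary: 11111111111111111110000000000000
Mask: 255.255.224.0


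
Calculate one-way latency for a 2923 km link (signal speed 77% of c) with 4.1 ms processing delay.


Speed = 0.77 * 3e5 km/s = 231000 km/s
Propagation delay = 2923 / 231000 = 0.0127 s = 12.6537 ms
Processing delay = 4.1 ms
Total one-way latency = 16.7537 ms


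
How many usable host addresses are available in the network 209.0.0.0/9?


Host bits = 32 - 9 = 23
Total addresses = 2^23 = 8388608
Usable = total - 2 (network and broadcast)
Usable hosts: 8388606


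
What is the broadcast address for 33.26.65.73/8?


Network: 33.0.0.0/8
Host bits = 24
Set all host bits to 1:
Broadcast: 33.255.255.255


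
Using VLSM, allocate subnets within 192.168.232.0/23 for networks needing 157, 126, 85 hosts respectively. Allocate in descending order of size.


157 hosts -> /24 (254 usable): 192.168.232.0/24
126 hosts -> /25 (126 usable): 192.168.233.0/25
85 hosts -> /25 (126 usable): 192.168.233.128/25
Allocation: 192.168.232.0/24 (157 hosts, 254 usable); 192.168.233.0/25 (126 hosts, 126 usable); 192.168.233.128/25 (85 hosts, 126 usable)


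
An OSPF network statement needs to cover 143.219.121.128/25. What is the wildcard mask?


Subnet mask: 255.255.255.128
Wildcard = 255.255.255.255 - subnet mask
255 - 255 = 0
255 - 255 = 0
255 - 255 = 0
255 - 128 = 127
Wildcard: 0.0.0.127


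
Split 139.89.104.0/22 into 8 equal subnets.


New prefix = 22 + 3 = 25
Each subnet has 128 addresses
  139.89.104.0/25
  139.89.104.128/25
  139.89.105.0/25
  139.89.105.128/25
  139.89.106.0/25
  139.89.106.128/25
  139.89.107.0/25
  139.89.107.128/25
Subnets: 139.89.104.0/25, 139.89.104.128/25, 139.89.105.0/25, 139.89.105.128/25, 139.89.106.0/25, 139.89.106.128/25, 139.89.107.0/25, 139.89.107.128/25


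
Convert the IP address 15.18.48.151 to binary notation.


15 = 00001111
18 = 00010010
48 = 00110000
151 = 10010111
Binary: 00001111.00010010.00110000.10010111


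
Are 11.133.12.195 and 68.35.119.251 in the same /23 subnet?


Mask: 255.255.254.0
11.133.12.195 AND mask = 11.133.12.0
68.35.119.251 AND mask = 68.35.118.0
No, different subnets (11.133.12.0 vs 68.35.118.0)


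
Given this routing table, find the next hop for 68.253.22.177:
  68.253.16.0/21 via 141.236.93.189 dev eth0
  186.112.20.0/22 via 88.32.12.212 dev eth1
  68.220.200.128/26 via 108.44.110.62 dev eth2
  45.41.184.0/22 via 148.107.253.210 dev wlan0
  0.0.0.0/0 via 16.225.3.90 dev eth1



Longest prefix match for 68.253.22.177:
  /21 68.253.16.0: MATCH
  /22 186.112.20.0: no
  /26 68.220.200.128: no
  /22 45.41.184.0: no
  /0 0.0.0.0: MATCH
Selected: next-hop 141.236.93.189 via eth0 (matched /21)


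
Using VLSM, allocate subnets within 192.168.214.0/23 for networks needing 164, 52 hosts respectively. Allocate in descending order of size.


164 hosts -> /24 (254 usable): 192.168.214.0/24
52 hosts -> /26 (62 usable): 192.168.215.0/26
Allocation: 192.168.214.0/24 (164 hosts, 254 usable); 192.168.215.0/26 (52 hosts, 62 usable)


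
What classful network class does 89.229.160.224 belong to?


First octet: 89
Binary: 01011001
0xxxxxxx -> Class A (1-126)
Class A, default mask 255.0.0.0 (/8)


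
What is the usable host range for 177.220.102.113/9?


Network: 177.128.0.0
Broadcast: 177.255.255.255
First usable = network + 1
Last usable = broadcast - 1
Range: 177.128.0.1 to 177.255.255.254


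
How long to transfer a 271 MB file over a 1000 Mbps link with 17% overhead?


Effective throughput = 1000 * (1 - 17/100) = 830 Mbps
File size in Mb = 271 * 8 = 2168 Mb
Time = 2168 / 830
Time = 2.612 seconds


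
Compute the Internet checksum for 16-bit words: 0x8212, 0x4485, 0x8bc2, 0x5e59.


Sum all words (with carry folding):
+ 0x8212 = 0x8212
+ 0x4485 = 0xc697
+ 0x8bc2 = 0x525a
+ 0x5e59 = 0xb0b3
One's complement: ~0xb0b3
Checksum = 0x4f4c


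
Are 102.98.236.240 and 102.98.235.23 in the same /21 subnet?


Mask: 255.255.248.0
102.98.236.240 AND mask = 102.98.232.0
102.98.235.23 AND mask = 102.98.232.0
Yes, same subnet (102.98.232.0)


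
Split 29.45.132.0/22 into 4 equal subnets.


New prefix = 22 + 2 = 24
Each subnet has 256 addresses
  29.45.132.0/24
  29.45.133.0/24
  29.45.134.0/24
  29.45.135.0/24
Subnets: 29.45.132.0/24, 29.45.133.0/24, 29.45.134.0/24, 29.45.135.0/24


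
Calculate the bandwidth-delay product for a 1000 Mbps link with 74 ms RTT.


BDP = bandwidth * RTT
= 1000 Mbps * 74 ms
= 1000 * 1e6 * 74 / 1000 bits
= 74000000 bits
= 9250000 bytes
= 9033.2031 KB
BDP = 74000000 bits (9250000 bytes)


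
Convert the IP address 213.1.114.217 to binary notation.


213 = 11010101
1 = 00000001
114 = 01110010
217 = 11011001
Binary: 11010101.00000001.01110010.11011001


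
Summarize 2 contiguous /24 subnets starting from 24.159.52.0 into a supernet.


Original prefix: /24
Number of subnets: 2 = 2^1
New prefix = 24 - 1 = 23
Supernet: 24.159.52.0/23


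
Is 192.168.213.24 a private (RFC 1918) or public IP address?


RFC 1918 private ranges:
  10.0.0.0/8 (10.0.0.0 - 10.255.255.255)
  172.16.0.0/12 (172.16.0.0 - 172.31.255.255)
  192.168.0.0/16 (192.168.0.0 - 192.168.255.255)
Private (in 192.168.0.0/16)


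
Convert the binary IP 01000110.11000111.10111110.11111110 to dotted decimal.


01000110 = 70
11000111 = 199
10111110 = 190
11111110 = 254
IP: 70.199.190.254


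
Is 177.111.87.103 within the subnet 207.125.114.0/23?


Subnet network: 207.125.114.0
Test IP AND mask: 177.111.86.0
No, 177.111.87.103 is not in 207.125.114.0/23


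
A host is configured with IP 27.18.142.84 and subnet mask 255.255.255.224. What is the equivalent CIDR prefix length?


Binary: 11111111.11111111.11111111.11100000
Count leading 1s
Prefix: /27


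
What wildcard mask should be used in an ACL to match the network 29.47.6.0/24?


Subnet mask: 255.255.255.0
Wildcard = 255.255.255.255 - subnet mask
255 - 255 = 0
255 - 255 = 0
255 - 255 = 0
255 - 0 = 255
Wildcard: 0.0.0.255


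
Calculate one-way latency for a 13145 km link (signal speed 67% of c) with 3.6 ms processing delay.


Speed = 0.67 * 3e5 km/s = 201000 km/s
Propagation delay = 13145 / 201000 = 0.0654 s = 65.398 ms
Processing delay = 3.6 ms
Total one-way latency = 68.998 ms


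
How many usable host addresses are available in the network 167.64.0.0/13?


Host bits = 32 - 13 = 19
Total addresses = 2^19 = 524288
Usable = total - 2 (network and broadcast)
Usable hosts: 524286


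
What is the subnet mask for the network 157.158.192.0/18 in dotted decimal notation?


/18 means 18 network bits, 14 host bits
Binary: 11111111111111111100000000000000
Mask: 255.255.192.0


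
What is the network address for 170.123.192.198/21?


IP:   10101010.01111011.11000000.11000110
Mask: 11111111.11111111.11111000.00000000
AND operation:
Net:  10101010.01111011.11000000.00000000
Network: 170.123.192.0/21


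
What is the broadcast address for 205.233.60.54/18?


Network: 205.233.0.0/18
Host bits = 14
Set all host bits to 1:
Broadcast: 205.233.63.255


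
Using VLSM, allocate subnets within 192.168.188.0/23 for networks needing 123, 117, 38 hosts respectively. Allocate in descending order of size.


123 hosts -> /25 (126 usable): 192.168.188.0/25
117 hosts -> /25 (126 usable): 192.168.188.128/25
38 hosts -> /26 (62 usable): 192.168.189.0/26
Allocation: 192.168.188.0/25 (123 hosts, 126 usable); 192.168.188.128/25 (117 hosts, 126 usable); 192.168.189.0/26 (38 hosts, 62 usable)


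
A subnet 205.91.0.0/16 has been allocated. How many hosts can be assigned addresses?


Host bits = 32 - 16 = 16
Total addresses = 2^16 = 65536
Usable = total - 2 (network and broadcast)
Usable hosts: 65534


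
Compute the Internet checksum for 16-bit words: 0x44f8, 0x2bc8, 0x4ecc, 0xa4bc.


Sum all words (with carry folding):
+ 0x44f8 = 0x44f8
+ 0x2bc8 = 0x70c0
+ 0x4ecc = 0xbf8c
+ 0xa4bc = 0x6449
One's complement: ~0x6449
Checksum = 0x9bb6


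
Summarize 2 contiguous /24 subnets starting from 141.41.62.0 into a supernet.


Original prefix: /24
Number of subnets: 2 = 2^1
New prefix = 24 - 1 = 23
Supernet: 141.41.62.0/23


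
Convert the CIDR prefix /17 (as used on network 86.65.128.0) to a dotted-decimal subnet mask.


/17 means 17 network bits, 15 host bits
Binary: 11111111111111111000000000000000
Mask: 255.255.128.0


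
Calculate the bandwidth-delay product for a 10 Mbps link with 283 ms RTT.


BDP = bandwidth * RTT
= 10 Mbps * 283 ms
= 10 * 1e6 * 283 / 1000 bits
= 2830000 bits
= 353750 bytes
= 345.459 KB
BDP = 2830000 bits (353750 bytes)


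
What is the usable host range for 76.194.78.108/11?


Network: 76.192.0.0
Broadcast: 76.223.255.255
First usable = network + 1
Last usable = broadcast - 1
Range: 76.192.0.1 to 76.223.255.254


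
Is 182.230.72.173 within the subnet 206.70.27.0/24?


Subnet network: 206.70.27.0
Test IP AND mask: 182.230.72.0
No, 182.230.72.173 is not in 206.70.27.0/24


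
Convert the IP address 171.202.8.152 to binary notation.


171 = 10101011
202 = 11001010
8 = 00001000
152 = 10011000
Binary: 10101011.11001010.00001000.10011000


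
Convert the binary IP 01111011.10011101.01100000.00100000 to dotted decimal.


01111011 = 123
10011101 = 157
01100000 = 96
00100000 = 32
IP: 123.157.96.32


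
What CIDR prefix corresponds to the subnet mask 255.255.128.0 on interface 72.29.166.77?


Binary: 11111111.11111111.10000000.00000000
Count leading 1s
Prefix: /17


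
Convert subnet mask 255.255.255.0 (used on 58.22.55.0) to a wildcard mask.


Subnet mask: 255.255.255.0
Wildcard = 255.255.255.255 - subnet mask
255 - 255 = 0
255 - 255 = 0
255 - 255 = 0
255 - 0 = 255
Wildcard: 0.0.0.255


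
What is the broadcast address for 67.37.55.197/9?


Network: 67.0.0.0/9
Host bits = 23
Set all host bits to 1:
Broadcast: 67.127.255.255


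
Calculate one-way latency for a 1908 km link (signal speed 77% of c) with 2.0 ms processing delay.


Speed = 0.77 * 3e5 km/s = 231000 km/s
Propagation delay = 1908 / 231000 = 0.0083 s = 8.2597 ms
Processing delay = 2.0 ms
Total one-way latency = 10.2597 ms


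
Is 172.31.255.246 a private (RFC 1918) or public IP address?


RFC 1918 private ranges:
  10.0.0.0/8 (10.0.0.0 - 10.255.255.255)
  172.16.0.0/12 (172.16.0.0 - 172.31.255.255)
  192.168.0.0/16 (192.168.0.0 - 192.168.255.255)
Private (in 172.16.0.0/12)


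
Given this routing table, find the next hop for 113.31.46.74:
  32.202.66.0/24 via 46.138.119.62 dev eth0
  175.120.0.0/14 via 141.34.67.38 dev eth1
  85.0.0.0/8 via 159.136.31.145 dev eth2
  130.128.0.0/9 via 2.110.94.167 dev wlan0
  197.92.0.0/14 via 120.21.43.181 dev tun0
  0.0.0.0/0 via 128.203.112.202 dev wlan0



Longest prefix match for 113.31.46.74:
  /24 32.202.66.0: no
  /14 175.120.0.0: no
  /8 85.0.0.0: no
  /9 130.128.0.0: no
  /14 197.92.0.0: no
  /0 0.0.0.0: MATCH
Selected: next-hop 128.203.112.202 via wlan0 (matched /0)


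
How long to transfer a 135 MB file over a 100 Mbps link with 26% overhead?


Effective throughput = 100 * (1 - 26/100) = 74 Mbps
File size in Mb = 135 * 8 = 1080 Mb
Time = 1080 / 74
Time = 14.5946 seconds


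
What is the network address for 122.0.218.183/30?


IP:   01111010.00000000.11011010.10110111
Mask: 11111111.11111111.11111111.11111100
AND operation:
Net:  01111010.00000000.11011010.10110100
Network: 122.0.218.180/30


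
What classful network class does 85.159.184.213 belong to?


First octet: 85
Binary: 01010101
0xxxxxxx -> Class A (1-126)
Class A, default mask 255.0.0.0 (/8)


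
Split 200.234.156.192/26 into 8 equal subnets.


New prefix = 26 + 3 = 29
Each subnet has 8 addresses
  200.234.156.192/29
  200.234.156.200/29
  200.234.156.208/29
  200.234.156.216/29
  200.234.156.224/29
  200.234.156.232/29
  200.234.156.240/29
  200.234.156.248/29
Subnets: 200.234.156.192/29, 200.234.156.200/29, 200.234.156.208/29, 200.234.156.216/29, 200.234.156.224/29, 200.234.156.232/29, 200.234.156.240/29, 200.234.156.248/29


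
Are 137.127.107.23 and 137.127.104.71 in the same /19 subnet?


Mask: 255.255.224.0
137.127.107.23 AND mask = 137.127.96.0
137.127.104.71 AND mask = 137.127.96.0
Yes, same subnet (137.127.96.0)


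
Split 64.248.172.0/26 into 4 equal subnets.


New prefix = 26 + 2 = 28
Each subnet has 16 addresses
  64.248.172.0/28
  64.248.172.16/28
  64.248.172.32/28
  64.248.172.48/28
Subnets: 64.248.172.0/28, 64.248.172.16/28, 64.248.172.32/28, 64.248.172.48/28


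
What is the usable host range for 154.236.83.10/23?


Network: 154.236.82.0
Broadcast: 154.236.83.255
First usable = network + 1
Last usable = broadcast - 1
Range: 154.236.82.1 to 154.236.83.254


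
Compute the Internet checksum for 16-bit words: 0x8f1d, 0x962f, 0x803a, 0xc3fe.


Sum all words (with carry folding):
+ 0x8f1d = 0x8f1d
+ 0x962f = 0x254d
+ 0x803a = 0xa587
+ 0xc3fe = 0x6986
One's complement: ~0x6986
Checksum = 0x9679


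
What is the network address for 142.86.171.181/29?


IP:   10001110.01010110.10101011.10110101
Mask: 11111111.11111111.11111111.11111000
AND operation:
Net:  10001110.01010110.10101011.10110000
Network: 142.86.171.176/29


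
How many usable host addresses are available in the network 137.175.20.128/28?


Host bits = 32 - 28 = 4
Total addresses = 2^4 = 16
Usable = total - 2 (network and broadcast)
Usable hosts: 14


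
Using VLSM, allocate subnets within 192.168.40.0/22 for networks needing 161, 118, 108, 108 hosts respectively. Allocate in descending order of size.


161 hosts -> /24 (254 usable): 192.168.40.0/24
118 hosts -> /25 (126 usable): 192.168.41.0/25
108 hosts -> /25 (126 usable): 192.168.41.128/25
108 hosts -> /25 (126 usable): 192.168.42.0/25
Allocation: 192.168.40.0/24 (161 hosts, 254 usable); 192.168.41.0/25 (118 hosts, 126 usable); 192.168.41.128/25 (108 hosts, 126 usable); 192.168.42.0/25 (108 hosts, 126 usable)


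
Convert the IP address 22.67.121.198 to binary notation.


22 = 00010110
67 = 01000011
121 = 01111001
198 = 11000110
Binary: 00010110.01000011.01111001.11000110


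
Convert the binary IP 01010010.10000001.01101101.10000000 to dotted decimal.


01010010 = 82
10000001 = 129
01101101 = 109
10000000 = 128
IP: 82.129.109.128


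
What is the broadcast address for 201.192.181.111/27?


Network: 201.192.181.96/27
Host bits = 5
Set all host bits to 1:
Broadcast: 201.192.181.127


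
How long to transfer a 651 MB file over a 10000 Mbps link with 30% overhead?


Effective throughput = 10000 * (1 - 30/100) = 7000 Mbps
File size in Mb = 651 * 8 = 5208 Mb
Time = 5208 / 7000
Time = 0.744 seconds


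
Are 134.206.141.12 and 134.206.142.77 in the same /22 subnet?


Mask: 255.255.252.0
134.206.141.12 AND mask = 134.206.140.0
134.206.142.77 AND mask = 134.206.140.0
Yes, same subnet (134.206.140.0)


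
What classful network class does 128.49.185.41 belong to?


First octet: 128
Binary: 10000000
10xxxxxx -> Class B (128-191)
Class B, default mask 255.255.0.0 (/16)


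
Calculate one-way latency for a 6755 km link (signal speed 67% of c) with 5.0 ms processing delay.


Speed = 0.67 * 3e5 km/s = 201000 km/s
Propagation delay = 6755 / 201000 = 0.0336 s = 33.607 ms
Processing delay = 5.0 ms
Total one-way latency = 38.607 ms


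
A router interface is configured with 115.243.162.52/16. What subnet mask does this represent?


/16 means 16 network bits, 16 host bits
Binary: 11111111111111110000000000000000
Mask: 255.255.0.0


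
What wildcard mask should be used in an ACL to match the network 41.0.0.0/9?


Subnet mask: 255.128.0.0
Wildcard = 255.255.255.255 - subnet mask
255 - 255 = 0
255 - 128 = 127
255 - 0 = 255
255 - 0 = 255
Wildcard: 0.127.255.255


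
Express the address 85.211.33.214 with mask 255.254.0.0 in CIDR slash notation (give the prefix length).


Binary: 11111111.11111110.00000000.00000000
Count leading 1s
Prefix: /15


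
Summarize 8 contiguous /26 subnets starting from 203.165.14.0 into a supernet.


Original prefix: /26
Number of subnets: 8 = 2^3
New prefix = 26 - 3 = 23
Supernet: 203.165.14.0/23


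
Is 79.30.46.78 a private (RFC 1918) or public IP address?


RFC 1918 private ranges:
  10.0.0.0/8 (10.0.0.0 - 10.255.255.255)
  172.16.0.0/12 (172.16.0.0 - 172.31.255.255)
  192.168.0.0/16 (192.168.0.0 - 192.168.255.255)
Public (not in any RFC 1918 range)


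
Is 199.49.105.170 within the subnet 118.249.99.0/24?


Subnet network: 118.249.99.0
Test IP AND mask: 199.49.105.0
No, 199.49.105.170 is not in 118.249.99.0/24


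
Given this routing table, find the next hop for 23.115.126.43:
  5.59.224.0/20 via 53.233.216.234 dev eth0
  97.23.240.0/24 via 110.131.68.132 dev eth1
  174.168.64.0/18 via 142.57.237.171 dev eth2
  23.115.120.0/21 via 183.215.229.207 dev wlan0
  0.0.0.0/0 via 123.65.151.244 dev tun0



Longest prefix match for 23.115.126.43:
  /20 5.59.224.0: no
  /24 97.23.240.0: no
  /18 174.168.64.0: no
  /21 23.115.120.0: MATCH
  /0 0.0.0.0: MATCH
Selected: next-hop 183.215.229.207 via wlan0 (matched /21)


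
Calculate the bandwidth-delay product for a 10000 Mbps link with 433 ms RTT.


BDP = bandwidth * RTT
= 10000 Mbps * 433 ms
= 10000 * 1e6 * 433 / 1000 bits
= 4330000000 bits
= 541250000 bytes
= 528564.4531 KB
BDP = 4330000000 bits (541250000 bytes)


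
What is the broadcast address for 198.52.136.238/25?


Network: 198.52.136.128/25
Host bits = 7
Set all host bits to 1:
Broadcast: 198.52.136.255


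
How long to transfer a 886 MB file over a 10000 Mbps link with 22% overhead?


Effective throughput = 10000 * (1 - 22/100) = 7800 Mbps
File size in Mb = 886 * 8 = 7088 Mb
Time = 7088 / 7800
Time = 0.9087 seconds


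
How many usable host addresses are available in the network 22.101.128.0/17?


Host bits = 32 - 17 = 15
Total addresses = 2^15 = 32768
Usable = total - 2 (network and broadcast)
Usable hosts: 32766


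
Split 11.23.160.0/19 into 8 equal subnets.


New prefix = 19 + 3 = 22
Each subnet has 1024 addresses
  11.23.160.0/22
  11.23.164.0/22
  11.23.168.0/22
  11.23.172.0/22
  11.23.176.0/22
  11.23.180.0/22
  11.23.184.0/22
  11.23.188.0/22
Subnets: 11.23.160.0/22, 11.23.164.0/22, 11.23.168.0/22, 11.23.172.0/22, 11.23.176.0/22, 11.23.180.0/22, 11.23.184.0/22, 11.23.188.0/22


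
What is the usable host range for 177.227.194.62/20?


Network: 177.227.192.0
Broadcast: 177.227.207.255
First usable = network + 1
Last usable = broadcast - 1
Range: 177.227.192.1 to 177.227.207.254


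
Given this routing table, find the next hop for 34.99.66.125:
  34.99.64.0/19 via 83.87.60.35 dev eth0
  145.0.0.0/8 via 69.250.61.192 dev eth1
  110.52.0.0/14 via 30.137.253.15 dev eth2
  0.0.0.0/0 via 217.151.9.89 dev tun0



Longest prefix match for 34.99.66.125:
  /19 34.99.64.0: MATCH
  /8 145.0.0.0: no
  /14 110.52.0.0: no
  /0 0.0.0.0: MATCH
Selected: next-hop 83.87.60.35 via eth0 (matched /19)


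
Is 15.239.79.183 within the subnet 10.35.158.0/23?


Subnet network: 10.35.158.0
Test IP AND mask: 15.239.78.0
No, 15.239.79.183 is not in 10.35.158.0/23


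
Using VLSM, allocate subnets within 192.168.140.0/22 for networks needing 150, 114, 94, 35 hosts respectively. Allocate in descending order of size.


150 hosts -> /24 (254 usable): 192.168.140.0/24
114 hosts -> /25 (126 usable): 192.168.141.0/25
94 hosts -> /25 (126 usable): 192.168.141.128/25
35 hosts -> /26 (62 usable): 192.168.142.0/26
Allocation: 192.168.140.0/24 (150 hosts, 254 usable); 192.168.141.0/25 (114 hosts, 126 usable); 192.168.141.128/25 (94 hosts, 126 usable); 192.168.142.0/26 (35 hosts, 62 usable)


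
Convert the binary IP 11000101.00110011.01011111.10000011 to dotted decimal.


11000101 = 197
00110011 = 51
01011111 = 95
10000011 = 131
IP: 197.51.95.131


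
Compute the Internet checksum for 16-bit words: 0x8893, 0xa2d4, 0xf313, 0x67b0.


Sum all words (with carry folding):
+ 0x8893 = 0x8893
+ 0xa2d4 = 0x2b68
+ 0xf313 = 0x1e7c
+ 0x67b0 = 0x862c
One's complement: ~0x862c
Checksum = 0x79d3


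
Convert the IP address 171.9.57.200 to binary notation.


171 = 10101011
9 = 00001001
57 = 00111001
200 = 11001000
Binary: 10101011.00001001.00111001.11001000


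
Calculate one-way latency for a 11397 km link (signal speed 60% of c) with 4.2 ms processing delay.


Speed = 0.6 * 3e5 km/s = 180000 km/s
Propagation delay = 11397 / 180000 = 0.0633 s = 63.3167 ms
Processing delay = 4.2 ms
Total one-way latency = 67.5167 ms


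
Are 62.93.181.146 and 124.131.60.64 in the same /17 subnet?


Mask: 255.255.128.0
62.93.181.146 AND mask = 62.93.128.0
124.131.60.64 AND mask = 124.131.0.0
No, different subnets (62.93.128.0 vs 124.131.0.0)


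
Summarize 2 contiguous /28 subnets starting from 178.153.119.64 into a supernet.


Original prefix: /28
Number of subnets: 2 = 2^1
New prefix = 28 - 1 = 27
Supernet: 178.153.119.64/27


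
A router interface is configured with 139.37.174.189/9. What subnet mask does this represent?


/9 means 9 network bits, 23 host bits
Binary: 11111111100000000000000000000000
Mask: 255.128.0.0


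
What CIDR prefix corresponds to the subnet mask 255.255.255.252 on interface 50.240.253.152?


Binary: 11111111.11111111.11111111.11111100
Count leading 1s
Prefix: /30


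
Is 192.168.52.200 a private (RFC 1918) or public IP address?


RFC 1918 private ranges:
  10.0.0.0/8 (10.0.0.0 - 10.255.255.255)
  172.16.0.0/12 (172.16.0.0 - 172.31.255.255)
  192.168.0.0/16 (192.168.0.0 - 192.168.255.255)
Private (in 192.168.0.0/16)


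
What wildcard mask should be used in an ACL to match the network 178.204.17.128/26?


Subnet mask: 255.255.255.192
Wildcard = 255.255.255.255 - subnet mask
255 - 255 = 0
255 - 255 = 0
255 - 255 = 0
255 - 192 = 63
Wildcard: 0.0.0.63


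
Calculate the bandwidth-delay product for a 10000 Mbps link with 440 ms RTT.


BDP = bandwidth * RTT
= 10000 Mbps * 440 ms
= 10000 * 1e6 * 440 / 1000 bits
= 4400000000 bits
= 550000000 bytes
= 537109.375 KB
BDP = 4400000000 bits (550000000 bytes)


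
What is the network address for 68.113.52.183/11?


IP:   01000100.01110001.00110100.10110111
Mask: 11111111.11100000.00000000.00000000
AND operation:
Net:  01000100.01100000.00000000.00000000
Network: 68.96.0.0/11


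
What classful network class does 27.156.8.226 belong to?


First octet: 27
Binary: 00011011
0xxxxxxx -> Class A (1-126)
Class A, default mask 255.0.0.0 (/8)


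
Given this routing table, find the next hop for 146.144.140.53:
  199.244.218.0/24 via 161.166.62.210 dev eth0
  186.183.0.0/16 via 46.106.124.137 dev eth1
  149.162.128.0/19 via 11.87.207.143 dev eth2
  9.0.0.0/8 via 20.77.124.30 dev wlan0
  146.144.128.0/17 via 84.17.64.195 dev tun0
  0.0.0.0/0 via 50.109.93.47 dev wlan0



Longest prefix match for 146.144.140.53:
  /24 199.244.218.0: no
  /16 186.183.0.0: no
  /19 149.162.128.0: no
  /8 9.0.0.0: no
  /17 146.144.128.0: MATCH
  /0 0.0.0.0: MATCH
Selected: next-hop 84.17.64.195 via tun0 (matched /17)


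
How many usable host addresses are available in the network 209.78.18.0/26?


Host bits = 32 - 26 = 6
Total addresses = 2^6 = 64
Usable = total - 2 (network and broadcast)
Usable hosts: 62


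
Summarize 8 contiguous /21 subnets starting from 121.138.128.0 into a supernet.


Original prefix: /21
Number of subnets: 8 = 2^3
New prefix = 21 - 3 = 18
Supernet: 121.138.128.0/18


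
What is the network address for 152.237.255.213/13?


IP:   10011000.11101101.11111111.11010101
Mask: 11111111.11111000.00000000.00000000
AND operation:
Net:  10011000.11101000.00000000.00000000
Network: 152.232.0.0/13


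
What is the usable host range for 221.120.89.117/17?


Network: 221.120.0.0
Broadcast: 221.120.127.255
First usable = network + 1
Last usable = broadcast - 1
Range: 221.120.0.1 to 221.120.127.254


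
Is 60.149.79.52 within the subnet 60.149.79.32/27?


Subnet network: 60.149.79.32
Test IP AND mask: 60.149.79.32
Yes, 60.149.79.52 is in 60.149.79.32/27


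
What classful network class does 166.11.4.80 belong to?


First octet: 166
Binary: 10100110
10xxxxxx -> Class B (128-191)
Class B, default mask 255.255.0.0 (/16)


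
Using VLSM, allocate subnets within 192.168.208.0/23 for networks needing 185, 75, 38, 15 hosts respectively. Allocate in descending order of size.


185 hosts -> /24 (254 usable): 192.168.208.0/24
75 hosts -> /25 (126 usable): 192.168.209.0/25
38 hosts -> /26 (62 usable): 192.168.209.128/26
15 hosts -> /27 (30 usable): 192.168.209.192/27
Allocation: 192.168.208.0/24 (185 hosts, 254 usable); 192.168.209.0/25 (75 hosts, 126 usable); 192.168.209.128/26 (38 hosts, 62 usable); 192.168.209.192/27 (15 hosts, 30 usable)


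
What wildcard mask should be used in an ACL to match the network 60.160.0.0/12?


Subnet mask: 255.240.0.0
Wildcard = 255.255.255.255 - subnet mask
255 - 255 = 0
255 - 240 = 15
255 - 0 = 255
255 - 0 = 255
Wildcard: 0.15.255.255


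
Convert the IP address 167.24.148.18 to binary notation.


167 = 10100111
24 = 00011000
148 = 10010100
18 = 00010010
Binary: 10100111.00011000.10010100.00010010


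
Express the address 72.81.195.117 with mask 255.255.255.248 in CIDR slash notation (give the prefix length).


Binary: 11111111.11111111.11111111.11111000
Count leading 1s
Prefix: /29


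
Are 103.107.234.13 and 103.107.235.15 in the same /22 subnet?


Mask: 255.255.252.0
103.107.234.13 AND mask = 103.107.232.0
103.107.235.15 AND mask = 103.107.232.0
Yes, same subnet (103.107.232.0)


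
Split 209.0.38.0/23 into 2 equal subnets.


New prefix = 23 + 1 = 24
Each subnet has 256 addresses
  209.0.38.0/24
  209.0.39.0/24
Subnets: 209.0.38.0/24, 209.0.39.0/24


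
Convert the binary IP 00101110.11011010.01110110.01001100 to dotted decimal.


00101110 = 46
11011010 = 218
01110110 = 118
01001100 = 76
IP: 46.218.118.76


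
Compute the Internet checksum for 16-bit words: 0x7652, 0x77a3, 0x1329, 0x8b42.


Sum all words (with carry folding):
+ 0x7652 = 0x7652
+ 0x77a3 = 0xedf5
+ 0x1329 = 0x011f
+ 0x8b42 = 0x8c61
One's complement: ~0x8c61
Checksum = 0x739e


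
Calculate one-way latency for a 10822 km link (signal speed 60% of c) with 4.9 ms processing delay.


Speed = 0.6 * 3e5 km/s = 180000 km/s
Propagation delay = 10822 / 180000 = 0.0601 s = 60.1222 ms
Processing delay = 4.9 ms
Total one-way latency = 65.0222 ms


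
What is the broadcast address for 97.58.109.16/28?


Network: 97.58.109.16/28
Host bits = 4
Set all host bits to 1:
Broadcast: 97.58.109.31


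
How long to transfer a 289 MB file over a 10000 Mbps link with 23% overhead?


Effective throughput = 10000 * (1 - 23/100) = 7700 Mbps
File size in Mb = 289 * 8 = 2312 Mb
Time = 2312 / 7700
Time = 0.3003 seconds


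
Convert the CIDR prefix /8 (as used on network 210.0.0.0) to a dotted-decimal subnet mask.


/8 means 8 network bits, 24 host bits
Binary: 11111111000000000000000000000000
Mask: 255.0.0.0


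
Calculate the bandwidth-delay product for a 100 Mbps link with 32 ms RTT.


BDP = bandwidth * RTT
= 100 Mbps * 32 ms
= 100 * 1e6 * 32 / 1000 bits
= 3200000 bits
= 400000 bytes
= 390.625 KB
BDP = 3200000 bits (400000 bytes)


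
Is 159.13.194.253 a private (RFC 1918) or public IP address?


RFC 1918 private ranges:
  10.0.0.0/8 (10.0.0.0 - 10.255.255.255)
  172.16.0.0/12 (172.16.0.0 - 172.31.255.255)
  192.168.0.0/16 (192.168.0.0 - 192.168.255.255)
Public (not in any RFC 1918 range)


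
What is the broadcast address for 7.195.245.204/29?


Network: 7.195.245.200/29
Host bits = 3
Set all host bits to 1:
Broadcast: 7.195.245.207


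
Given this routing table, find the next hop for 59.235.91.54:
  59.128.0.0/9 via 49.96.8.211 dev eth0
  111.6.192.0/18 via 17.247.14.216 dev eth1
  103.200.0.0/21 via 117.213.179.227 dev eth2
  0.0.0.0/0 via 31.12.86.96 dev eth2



Longest prefix match for 59.235.91.54:
  /9 59.128.0.0: MATCH
  /18 111.6.192.0: no
  /21 103.200.0.0: no
  /0 0.0.0.0: MATCH
Selected: next-hop 49.96.8.211 via eth0 (matched /9)


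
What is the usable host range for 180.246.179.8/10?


Network: 180.192.0.0
Broadcast: 180.255.255.255
First usable = network + 1
Last usable = broadcast - 1
Range: 180.192.0.1 to 180.255.255.254


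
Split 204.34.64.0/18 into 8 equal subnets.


New prefix = 18 + 3 = 21
Each subnet has 2048 addresses
  204.34.64.0/21
  204.34.72.0/21
  204.34.80.0/21
  204.34.88.0/21
  204.34.96.0/21
  204.34.104.0/21
  204.34.112.0/21
  204.34.120.0/21
Subnets: 204.34.64.0/21, 204.34.72.0/21, 204.34.80.0/21, 204.34.88.0/21, 204.34.96.0/21, 204.34.104.0/21, 204.34.112.0/21, 204.34.120.0/21


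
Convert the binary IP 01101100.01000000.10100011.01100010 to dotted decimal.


01101100 = 108
01000000 = 64
10100011 = 163
01100010 = 98
IP: 108.64.163.98


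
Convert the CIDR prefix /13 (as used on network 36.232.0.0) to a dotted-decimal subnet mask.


/13 means 13 network bits, 19 host bits
Binary: 11111111111110000000000000000000
Mask: 255.248.0.0


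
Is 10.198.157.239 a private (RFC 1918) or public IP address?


RFC 1918 private ranges:
  10.0.0.0/8 (10.0.0.0 - 10.255.255.255)
  172.16.0.0/12 (172.16.0.0 - 172.31.255.255)
  192.168.0.0/16 (192.168.0.0 - 192.168.255.255)
Private (in 10.0.0.0/8)


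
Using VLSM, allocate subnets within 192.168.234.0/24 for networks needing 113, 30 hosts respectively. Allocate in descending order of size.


113 hosts -> /25 (126 usable): 192.168.234.0/25
30 hosts -> /27 (30 usable): 192.168.234.128/27
Allocation: 192.168.234.0/25 (113 hosts, 126 usable); 192.168.234.128/27 (30 hosts, 30 usable)


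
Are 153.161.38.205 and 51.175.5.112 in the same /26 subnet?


Mask: 255.255.255.192
153.161.38.205 AND mask = 153.161.38.192
51.175.5.112 AND mask = 51.175.5.64
No, different subnets (153.161.38.192 vs 51.175.5.64)


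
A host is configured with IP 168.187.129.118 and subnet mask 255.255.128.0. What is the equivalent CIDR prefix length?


Binary: 11111111.11111111.10000000.00000000
Count leading 1s
Prefix: /17


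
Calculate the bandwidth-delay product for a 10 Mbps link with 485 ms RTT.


BDP = bandwidth * RTT
= 10 Mbps * 485 ms
= 10 * 1e6 * 485 / 1000 bits
= 4850000 bits
= 606250 bytes
= 592.041 KB
BDP = 4850000 bits (606250 bytes)


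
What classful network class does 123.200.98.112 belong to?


First octet: 123
Binary: 01111011
0xxxxxxx -> Class A (1-126)
Class A, default mask 255.0.0.0 (/8)


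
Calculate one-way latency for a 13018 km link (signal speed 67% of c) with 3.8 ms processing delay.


Speed = 0.67 * 3e5 km/s = 201000 km/s
Propagation delay = 13018 / 201000 = 0.0648 s = 64.7662 ms
Processing delay = 3.8 ms
Total one-way latency = 68.5662 ms


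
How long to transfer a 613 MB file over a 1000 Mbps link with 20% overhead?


Effective throughput = 1000 * (1 - 20/100) = 800 Mbps
File size in Mb = 613 * 8 = 4904 Mb
Time = 4904 / 800
Time = 6.13 seconds


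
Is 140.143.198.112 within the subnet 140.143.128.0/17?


Subnet network: 140.143.128.0
Test IP AND mask: 140.143.128.0
Yes, 140.143.198.112 is in 140.143.128.0/17


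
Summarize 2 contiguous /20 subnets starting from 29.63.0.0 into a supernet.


Original prefix: /20
Number of subnets: 2 = 2^1
New prefix = 20 - 1 = 19
Supernet: 29.63.0.0/19


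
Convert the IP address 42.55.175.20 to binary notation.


42 = 00101010
55 = 00110111
175 = 10101111
20 = 00010100
Binary: 00101010.00110111.10101111.00010100


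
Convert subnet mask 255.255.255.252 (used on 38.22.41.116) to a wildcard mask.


Subnet mask: 255.255.255.252
Wildcard = 255.255.255.255 - subnet mask
255 - 255 = 0
255 - 255 = 0
255 - 255 = 0
255 - 252 = 3
Wildcard: 0.0.0.3


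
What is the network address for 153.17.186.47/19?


IP:   10011001.00010001.10111010.00101111
Mask: 11111111.11111111.11100000.00000000
AND operation:
Net:  10011001.00010001.10100000.00000000
Network: 153.17.160.0/19


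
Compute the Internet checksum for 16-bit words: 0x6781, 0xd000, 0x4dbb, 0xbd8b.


Sum all words (with carry folding):
+ 0x6781 = 0x6781
+ 0xd000 = 0x3782
+ 0x4dbb = 0x853d
+ 0xbd8b = 0x42c9
One's complement: ~0x42c9
Checksum = 0xbd36


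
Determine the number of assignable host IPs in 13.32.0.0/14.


Host bits = 32 - 14 = 18
Total addresses = 2^18 = 262144
Usable = total - 2 (network and broadcast)
Usable hosts: 262142


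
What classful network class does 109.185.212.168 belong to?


First octet: 109
Binary: 01101101
0xxxxxxx -> Class A (1-126)
Class A, default mask 255.0.0.0 (/8)


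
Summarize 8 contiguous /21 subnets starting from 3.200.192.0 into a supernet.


Original prefix: /21
Number of subnets: 8 = 2^3
New prefix = 21 - 3 = 18
Supernet: 3.200.192.0/18


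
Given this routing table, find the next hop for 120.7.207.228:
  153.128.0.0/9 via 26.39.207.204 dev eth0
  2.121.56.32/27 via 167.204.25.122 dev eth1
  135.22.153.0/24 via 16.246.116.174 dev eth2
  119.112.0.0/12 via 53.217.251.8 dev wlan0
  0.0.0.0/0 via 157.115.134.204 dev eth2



Longest prefix match for 120.7.207.228:
  /9 153.128.0.0: no
  /27 2.121.56.32: no
  /24 135.22.153.0: no
  /12 119.112.0.0: no
  /0 0.0.0.0: MATCH
Selected: next-hop 157.115.134.204 via eth2 (matched /0)


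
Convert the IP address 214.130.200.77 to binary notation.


214 = 11010110
130 = 10000010
200 = 11001000
77 = 01001101
Binary: 11010110.10000010.11001000.01001101


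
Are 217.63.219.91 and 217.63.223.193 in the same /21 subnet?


Mask: 255.255.248.0
217.63.219.91 AND mask = 217.63.216.0
217.63.223.193 AND mask = 217.63.216.0
Yes, same subnet (217.63.216.0)


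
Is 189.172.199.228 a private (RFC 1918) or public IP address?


RFC 1918 private ranges:
  10.0.0.0/8 (10.0.0.0 - 10.255.255.255)
  172.16.0.0/12 (172.16.0.0 - 172.31.255.255)
  192.168.0.0/16 (192.168.0.0 - 192.168.255.255)
Public (not in any RFC 1918 range)


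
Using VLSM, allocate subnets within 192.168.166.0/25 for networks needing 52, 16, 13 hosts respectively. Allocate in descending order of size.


52 hosts -> /26 (62 usable): 192.168.166.0/26
16 hosts -> /27 (30 usable): 192.168.166.64/27
13 hosts -> /28 (14 usable): 192.168.166.96/28
Allocation: 192.168.166.0/26 (52 hosts, 62 usable); 192.168.166.64/27 (16 hosts, 30 usable); 192.168.166.96/28 (13 hosts, 14 usable)


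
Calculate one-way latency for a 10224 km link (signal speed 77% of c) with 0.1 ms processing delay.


Speed = 0.77 * 3e5 km/s = 231000 km/s
Propagation delay = 10224 / 231000 = 0.0443 s = 44.2597 ms
Processing delay = 0.1 ms
Total one-way latency = 44.3597 ms


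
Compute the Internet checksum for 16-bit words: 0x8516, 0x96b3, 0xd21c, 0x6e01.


Sum all words (with carry folding):
+ 0x8516 = 0x8516
+ 0x96b3 = 0x1bca
+ 0xd21c = 0xede6
+ 0x6e01 = 0x5be8
One's complement: ~0x5be8
Checksum = 0xa417


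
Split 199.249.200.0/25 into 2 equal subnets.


New prefix = 25 + 1 = 26
Each subnet has 64 addresses
  199.249.200.0/26
  199.249.200.64/26
Subnets: 199.249.200.0/26, 199.249.200.64/26


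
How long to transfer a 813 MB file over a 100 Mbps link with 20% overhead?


Effective throughput = 100 * (1 - 20/100) = 80 Mbps
File size in Mb = 813 * 8 = 6504 Mb
Time = 6504 / 80
Time = 81.3 seconds


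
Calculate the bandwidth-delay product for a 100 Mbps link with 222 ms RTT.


BDP = bandwidth * RTT
= 100 Mbps * 222 ms
= 100 * 1e6 * 222 / 1000 bits
= 22200000 bits
= 2775000 bytes
= 2709.9609 KB
BDP = 22200000 bits (2775000 bytes)


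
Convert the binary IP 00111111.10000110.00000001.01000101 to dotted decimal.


00111111 = 63
10000110 = 134
00000001 = 1
01000101 = 69
IP: 63.134.1.69


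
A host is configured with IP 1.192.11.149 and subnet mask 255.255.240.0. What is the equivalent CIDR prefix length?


Binary: 11111111.11111111.11110000.00000000
Count leading 1s
Prefix: /20


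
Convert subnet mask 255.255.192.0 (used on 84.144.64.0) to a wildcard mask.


Subnet mask: 255.255.192.0
Wildcard = 255.255.255.255 - subnet mask
255 - 255 = 0
255 - 255 = 0
255 - 192 = 63
255 - 0 = 255
Wildcard: 0.0.63.255


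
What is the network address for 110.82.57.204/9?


IP:   01101110.01010010.00111001.11001100
Mask: 11111111.10000000.00000000.00000000
AND operation:
Net:  01101110.00000000.00000000.00000000
Network: 110.0.0.0/9


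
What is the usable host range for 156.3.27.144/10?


Network: 156.0.0.0
Broadcast: 156.63.255.255
First usable = network + 1
Last usable = broadcast - 1
Range: 156.0.0.1 to 156.63.255.254


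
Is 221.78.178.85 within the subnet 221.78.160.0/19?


Subnet network: 221.78.160.0
Test IP AND mask: 221.78.160.0
Yes, 221.78.178.85 is in 221.78.160.0/19


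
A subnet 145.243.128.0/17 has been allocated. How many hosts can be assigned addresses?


Host bits = 32 - 17 = 15
Total addresses = 2^15 = 32768
Usable = total - 2 (network and broadcast)
Usable hosts: 32766


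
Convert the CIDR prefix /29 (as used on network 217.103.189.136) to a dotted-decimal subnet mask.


/29 means 29 network bits, 3 host bits
Binary: 11111111111111111111111111111000
Mask: 255.255.255.248


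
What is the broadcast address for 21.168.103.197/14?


Network: 21.168.0.0/14
Host bits = 18
Set all host bits to 1:
Broadcast: 21.171.255.255


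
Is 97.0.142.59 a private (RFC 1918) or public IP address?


RFC 1918 private ranges:
  10.0.0.0/8 (10.0.0.0 - 10.255.255.255)
  172.16.0.0/12 (172.16.0.0 - 172.31.255.255)
  192.168.0.0/16 (192.168.0.0 - 192.168.255.255)
Public (not in any RFC 1918 range)


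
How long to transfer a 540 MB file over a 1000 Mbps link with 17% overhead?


Effective throughput = 1000 * (1 - 17/100) = 830 Mbps
File size in Mb = 540 * 8 = 4320 Mb
Time = 4320 / 830
Time = 5.2048 seconds


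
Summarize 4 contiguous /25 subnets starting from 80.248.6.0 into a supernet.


Original prefix: /25
Number of subnets: 4 = 2^2
New prefix = 25 - 2 = 23
Supernet: 80.248.6.0/23


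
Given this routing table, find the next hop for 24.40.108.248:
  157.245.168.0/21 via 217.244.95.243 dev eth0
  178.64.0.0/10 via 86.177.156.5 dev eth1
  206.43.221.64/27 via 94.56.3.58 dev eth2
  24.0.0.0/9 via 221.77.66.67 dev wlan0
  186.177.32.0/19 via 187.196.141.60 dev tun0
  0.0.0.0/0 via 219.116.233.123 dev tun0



Longest prefix match for 24.40.108.248:
  /21 157.245.168.0: no
  /10 178.64.0.0: no
  /27 206.43.221.64: no
  /9 24.0.0.0: MATCH
  /19 186.177.32.0: no
  /0 0.0.0.0: MATCH
Selected: next-hop 221.77.66.67 via wlan0 (matched /9)


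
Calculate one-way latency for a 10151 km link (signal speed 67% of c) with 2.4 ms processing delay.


Speed = 0.67 * 3e5 km/s = 201000 km/s
Propagation delay = 10151 / 201000 = 0.0505 s = 50.5025 ms
Processing delay = 2.4 ms
Total one-way latency = 52.9025 ms


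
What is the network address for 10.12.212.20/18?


IP:   00001010.00001100.11010100.00010100
Mask: 11111111.11111111.11000000.00000000
AND operation:
Net:  00001010.00001100.11000000.00000000
Network: 10.12.192.0/18


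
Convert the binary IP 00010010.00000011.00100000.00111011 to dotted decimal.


00010010 = 18
00000011 = 3
00100000 = 32
00111011 = 59
IP: 18.3.32.59


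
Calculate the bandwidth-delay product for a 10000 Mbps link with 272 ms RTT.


BDP = bandwidth * RTT
= 10000 Mbps * 272 ms
= 10000 * 1e6 * 272 / 1000 bits
= 2720000000 bits
= 340000000 bytes
= 332031.25 KB
BDP = 2720000000 bits (340000000 bytes)
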